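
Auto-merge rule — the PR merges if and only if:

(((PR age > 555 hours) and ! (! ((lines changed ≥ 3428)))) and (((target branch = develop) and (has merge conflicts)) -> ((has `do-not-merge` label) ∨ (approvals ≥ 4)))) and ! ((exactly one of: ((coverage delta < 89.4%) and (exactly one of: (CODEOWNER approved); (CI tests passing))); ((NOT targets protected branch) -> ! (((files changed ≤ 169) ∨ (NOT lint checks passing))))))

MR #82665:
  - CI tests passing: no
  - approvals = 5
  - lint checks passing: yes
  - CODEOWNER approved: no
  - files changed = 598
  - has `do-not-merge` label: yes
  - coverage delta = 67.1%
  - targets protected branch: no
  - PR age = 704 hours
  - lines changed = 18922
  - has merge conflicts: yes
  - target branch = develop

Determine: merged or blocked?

Atomic conditions:
  PR age > 555 hours: 704 > 555 is true
  lines changed ≥ 3428: 18922 ≥ 3428 is true
  target branch = develop: develop == develop is true
  has merge conflicts: yes → true
  has `do-not-merge` label: yes → true
  approvals ≥ 4: 5 ≥ 4 is true
  coverage delta < 89.4%: 67.1 < 89.4 is true
  CODEOWNER approved: no → false
  CI tests passing: no → false
  NOT targets protected branch: no → true
  files changed ≤ 169: 598 ≤ 169 is false
  NOT lint checks passing: yes → false
Combine:
[1.1.2.1] NOT true = false
[1.1.2] NOT false = true
[1.1] true AND true = true
[1.2.1] true AND true = true
[1.2.2] true OR true = true
[1.2] true → true = true
[1] true AND true = true
[2.1.1.2] exactly-one(false, false) = false
[2.1.1] true AND false = false
[2.1.2.2.1] false OR false = false
[2.1.2.2] NOT false = true
[2.1.2] true → true = true
[2.1] exactly-one(false, true) = true
[2] NOT true = false
[root] true AND false = false
Overall: false → blocked

Blocked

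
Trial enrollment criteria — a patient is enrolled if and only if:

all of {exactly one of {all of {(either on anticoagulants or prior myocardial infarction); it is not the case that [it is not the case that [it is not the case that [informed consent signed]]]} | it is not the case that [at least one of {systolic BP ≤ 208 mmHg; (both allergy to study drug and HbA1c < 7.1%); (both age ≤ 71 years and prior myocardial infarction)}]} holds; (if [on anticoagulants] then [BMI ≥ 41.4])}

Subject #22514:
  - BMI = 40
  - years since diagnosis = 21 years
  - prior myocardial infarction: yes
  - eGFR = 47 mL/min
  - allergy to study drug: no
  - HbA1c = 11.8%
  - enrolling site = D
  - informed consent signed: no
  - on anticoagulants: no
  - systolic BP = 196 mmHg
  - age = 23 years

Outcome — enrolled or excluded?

Enrolled

Atomic conditions:
  on anticoagulants: no → false
  prior myocardial infarction: yes → true
  informed consent signed: no → false
  systolic BP ≤ 208 mmHg: 196 ≤ 208 is true
  allergy to study drug: no → false
  HbA1c < 7.1%: 11.8 < 7.1 is false
  age ≤ 71 years: 23 ≤ 71 is true
  BMI ≥ 41.4: 40 ≥ 41.4 is false
Combine:
[1.1.1] false OR true = true
[1.1.2.1.1] NOT false = true
[1.1.2.1] NOT true = false
[1.1.2] NOT false = true
[1.1] true AND true = true
[1.2.1.2] false AND false = false
[1.2.1.3] true AND true = true
[1.2.1] true OR false OR true = true
[1.2] NOT true = false
[1] exactly-one(true, false) = true
[2] false → false (antecedent false ⇒ implication holds) = true
[root] true AND true = true
Overall: true → enrolled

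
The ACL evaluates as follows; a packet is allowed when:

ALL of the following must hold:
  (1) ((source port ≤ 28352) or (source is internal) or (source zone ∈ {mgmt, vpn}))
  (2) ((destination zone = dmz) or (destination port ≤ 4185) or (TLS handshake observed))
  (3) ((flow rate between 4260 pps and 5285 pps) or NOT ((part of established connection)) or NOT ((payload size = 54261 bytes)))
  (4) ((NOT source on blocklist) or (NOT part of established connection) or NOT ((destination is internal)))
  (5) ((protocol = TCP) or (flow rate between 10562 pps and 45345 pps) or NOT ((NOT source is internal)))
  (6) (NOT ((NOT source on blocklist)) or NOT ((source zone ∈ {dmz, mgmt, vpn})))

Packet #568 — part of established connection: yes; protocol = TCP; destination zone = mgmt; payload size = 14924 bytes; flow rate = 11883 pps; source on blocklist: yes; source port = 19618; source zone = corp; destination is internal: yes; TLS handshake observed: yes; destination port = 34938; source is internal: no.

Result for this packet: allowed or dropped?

Atomic conditions:
  source port ≤ 28352: 19618 ≤ 28352 is true
  source is internal: no → false
  source zone ∈ {mgmt, vpn}: corp is not in the set → false
  destination zone = dmz: mgmt == dmz is false
  destination port ≤ 4185: 34938 ≤ 4185 is false
  TLS handshake observed: yes → true
  flow rate between 4260 pps and 5285 pps: 11883 in [4260, 5285] is false
  part of established connection: yes → true
  payload size = 54261 bytes: 14924 == 54261 is false
  NOT source on blocklist: yes → false
  NOT part of established connection: yes → false
  destination is internal: yes → true
  protocol = TCP: TCP == TCP is true
  flow rate between 10562 pps and 45345 pps: 11883 in [10562, 45345] is true
  NOT source is internal: no → true
  source zone ∈ {dmz, mgmt, vpn}: corp is not in the set → false
Combine:
[1] true OR false OR false = true
[2] false OR false OR true = true
[3.2] NOT true = false
[3.3] NOT false = true
[3] false OR false OR true = true
[4.3] NOT true = false
[4] false OR false OR false = false
[5.3] NOT true = false
[5] true OR true OR false = true
[6.1] NOT false = true
[6.2] NOT false = true
[6] true OR true = true
[root] true AND true AND true AND false AND true AND true = false
Overall: false → dropped

Dropped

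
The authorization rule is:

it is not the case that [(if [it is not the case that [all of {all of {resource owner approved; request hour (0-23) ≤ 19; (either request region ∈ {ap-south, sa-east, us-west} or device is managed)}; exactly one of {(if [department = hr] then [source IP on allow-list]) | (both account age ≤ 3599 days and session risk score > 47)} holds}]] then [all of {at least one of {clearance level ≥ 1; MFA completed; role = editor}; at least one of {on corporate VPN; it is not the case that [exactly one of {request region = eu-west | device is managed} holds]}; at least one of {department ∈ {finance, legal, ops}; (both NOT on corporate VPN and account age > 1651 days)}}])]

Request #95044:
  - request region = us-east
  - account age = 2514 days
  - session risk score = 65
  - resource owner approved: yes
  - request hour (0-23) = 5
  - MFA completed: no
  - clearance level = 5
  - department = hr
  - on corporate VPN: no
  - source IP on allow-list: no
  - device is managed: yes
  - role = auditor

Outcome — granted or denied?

Atomic conditions:
  resource owner approved: yes → true
  request hour (0-23) ≤ 19: 5 ≤ 19 is true
  request region ∈ {ap-south, sa-east, us-west}: us-east is not in the set → false
  device is managed: yes → true
  department = hr: hr == hr is true
  source IP on allow-list: no → false
  account age ≤ 3599 days: 2514 ≤ 3599 is true
  session risk score > 47: 65 > 47 is true
  clearance level ≥ 1: 5 ≥ 1 is true
  MFA completed: no → false
  role = editor: auditor == editor is false
  on corporate VPN: no → false
  request region = eu-west: us-east == eu-west is false
  department ∈ {finance, legal, ops}: hr is not in the set → false
  NOT on corporate VPN: no → true
  account age > 1651 days: 2514 > 1651 is true
Combine:
[1.1.1.1.3] false OR true = true
[1.1.1.1] true AND true AND true = true
[1.1.1.2.1] true → false = false
[1.1.1.2.2] true AND true = true
[1.1.1.2] exactly-one(false, true) = true
[1.1.1] true AND true = true
[1.1] NOT true = false
[1.2.1] true OR false OR false = true
[1.2.2.2.1] exactly-one(false, true) = true
[1.2.2.2] NOT true = false
[1.2.2] false OR false = false
[1.2.3.2] true AND true = true
[1.2.3] false OR true = true
[1.2] true AND false AND true = false
[1] false → false (antecedent false ⇒ implication holds) = true
[root] NOT true = false
Overall: false → denied

Denied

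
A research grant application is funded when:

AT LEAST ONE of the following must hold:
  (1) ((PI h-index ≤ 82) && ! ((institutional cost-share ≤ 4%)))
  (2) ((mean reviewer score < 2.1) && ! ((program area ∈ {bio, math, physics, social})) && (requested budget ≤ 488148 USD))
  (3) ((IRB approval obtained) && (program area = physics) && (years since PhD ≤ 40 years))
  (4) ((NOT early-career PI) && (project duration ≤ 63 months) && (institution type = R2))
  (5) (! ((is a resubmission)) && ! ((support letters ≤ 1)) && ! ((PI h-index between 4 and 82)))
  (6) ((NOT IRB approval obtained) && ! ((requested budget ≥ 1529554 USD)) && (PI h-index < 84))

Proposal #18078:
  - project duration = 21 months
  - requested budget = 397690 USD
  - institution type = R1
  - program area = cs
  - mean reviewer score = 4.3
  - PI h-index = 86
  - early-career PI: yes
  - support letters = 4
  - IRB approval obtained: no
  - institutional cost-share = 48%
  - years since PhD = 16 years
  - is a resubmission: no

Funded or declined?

Funded

Atomic conditions:
  PI h-index ≤ 82: 86 ≤ 82 is false
  institutional cost-share ≤ 4%: 48 ≤ 4 is false
  mean reviewer score < 2.1: 4.3 < 2.1 is false
  program area ∈ {bio, math, physics, social}: cs is not in the set → false
  requested budget ≤ 488148 USD: 397690 ≤ 488148 is true
  IRB approval obtained: no → false
  program area = physics: cs == physics is false
  years since PhD ≤ 40 years: 16 ≤ 40 is true
  NOT early-career PI: yes → false
  project duration ≤ 63 months: 21 ≤ 63 is true
  institution type = R2: R1 == R2 is false
  is a resubmission: no → false
  support letters ≤ 1: 4 ≤ 1 is false
  PI h-index between 4 and 82: 86 in [4, 82] is false
  NOT IRB approval obtained: no → true
  requested budget ≥ 1529554 USD: 397690 ≥ 1529554 is false
  PI h-index < 84: 86 < 84 is false
Combine:
[1.2] NOT false = true
[1] false AND true = false
[2.2] NOT false = true
[2] false AND true AND true = false
[3] false AND false AND true = false
[4] false AND true AND false = false
[5.1] NOT false = true
[5.2] NOT false = true
[5.3] NOT false = true
[5] true AND true AND true = true
[6.2] NOT false = true
[6] true AND true AND false = false
[root] false OR false OR false OR false OR true OR false = true
Overall: true → funded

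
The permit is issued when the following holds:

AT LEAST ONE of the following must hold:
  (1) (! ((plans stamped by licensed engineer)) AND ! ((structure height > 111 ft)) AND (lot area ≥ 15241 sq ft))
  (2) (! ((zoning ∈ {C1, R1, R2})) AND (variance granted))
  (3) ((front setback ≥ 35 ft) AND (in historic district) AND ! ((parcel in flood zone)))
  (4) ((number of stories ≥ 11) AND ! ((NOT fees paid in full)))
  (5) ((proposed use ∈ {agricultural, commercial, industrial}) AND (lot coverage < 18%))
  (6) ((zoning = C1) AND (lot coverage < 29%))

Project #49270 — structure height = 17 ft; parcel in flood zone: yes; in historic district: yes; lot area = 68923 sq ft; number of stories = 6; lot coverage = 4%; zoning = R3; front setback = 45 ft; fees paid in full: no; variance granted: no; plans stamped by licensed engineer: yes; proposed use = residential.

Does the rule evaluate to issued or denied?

Denied

Atomic conditions:
  plans stamped by licensed engineer: yes → true
  structure height > 111 ft: 17 > 111 is false
  lot area ≥ 15241 sq ft: 68923 ≥ 15241 is true
  zoning ∈ {C1, R1, R2}: R3 is not in the set → false
  variance granted: no → false
  front setback ≥ 35 ft: 45 ≥ 35 is true
  in historic district: yes → true
  parcel in flood zone: yes → true
  number of stories ≥ 11: 6 ≥ 11 is false
  NOT fees paid in full: no → true
  proposed use ∈ {agricultural, commercial, industrial}: residential is not in the set → false
  lot coverage < 18%: 4 < 18 is true
  zoning = C1: R3 == C1 is false
  lot coverage < 29%: 4 < 29 is true
Combine:
[1.1] NOT true = false
[1.2] NOT false = true
[1] false AND true AND true = false
[2.1] NOT false = true
[2] true AND false = false
[3.3] NOT true = false
[3] true AND true AND false = false
[4.2] NOT true = false
[4] false AND false = false
[5] false AND true = false
[6] false AND true = false
[root] false OR false OR false OR false OR false OR false = false
Overall: false → denied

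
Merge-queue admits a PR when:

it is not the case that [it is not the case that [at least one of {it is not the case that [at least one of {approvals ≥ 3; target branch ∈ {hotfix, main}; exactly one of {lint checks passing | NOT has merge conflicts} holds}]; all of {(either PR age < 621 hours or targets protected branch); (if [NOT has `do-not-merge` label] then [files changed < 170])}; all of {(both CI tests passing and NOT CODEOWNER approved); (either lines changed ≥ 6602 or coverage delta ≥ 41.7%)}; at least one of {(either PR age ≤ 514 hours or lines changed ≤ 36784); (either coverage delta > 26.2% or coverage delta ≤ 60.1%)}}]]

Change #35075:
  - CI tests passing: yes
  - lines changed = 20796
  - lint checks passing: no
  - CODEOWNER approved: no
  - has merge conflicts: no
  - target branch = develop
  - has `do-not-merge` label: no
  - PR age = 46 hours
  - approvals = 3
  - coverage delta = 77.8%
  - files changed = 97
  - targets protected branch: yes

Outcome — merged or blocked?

Atomic conditions:
  approvals ≥ 3: 3 ≥ 3 is true
  target branch ∈ {hotfix, main}: develop is not in the set → false
  lint checks passing: no → false
  NOT has merge conflicts: no → true
  PR age < 621 hours: 46 < 621 is true
  targets protected branch: yes → true
  NOT has `do-not-merge` label: no → true
  files changed < 170: 97 < 170 is true
  CI tests passing: yes → true
  NOT CODEOWNER approved: no → true
  lines changed ≥ 6602: 20796 ≥ 6602 is true
  coverage delta ≥ 41.7%: 77.8 ≥ 41.7 is true
  PR age ≤ 514 hours: 46 ≤ 514 is true
  lines changed ≤ 36784: 20796 ≤ 36784 is true
  coverage delta > 26.2%: 77.8 > 26.2 is true
  coverage delta ≤ 60.1%: 77.8 ≤ 60.1 is false
Combine:
[1.1.1.1.3] exactly-one(false, true) = true
[1.1.1.1] true OR false OR true = true
[1.1.1] NOT true = false
[1.1.2.1] true OR true = true
[1.1.2.2] true → true = true
[1.1.2] true AND true = true
[1.1.3.1] true AND true = true
[1.1.3.2] true OR true = true
[1.1.3] true AND true = true
[1.1.4.1] true OR true = true
[1.1.4.2] true OR false = true
[1.1.4] true OR true = true
[1.1] false OR true OR true OR true = true
[1] NOT true = false
[root] NOT false = true
Overall: true → merged

Merged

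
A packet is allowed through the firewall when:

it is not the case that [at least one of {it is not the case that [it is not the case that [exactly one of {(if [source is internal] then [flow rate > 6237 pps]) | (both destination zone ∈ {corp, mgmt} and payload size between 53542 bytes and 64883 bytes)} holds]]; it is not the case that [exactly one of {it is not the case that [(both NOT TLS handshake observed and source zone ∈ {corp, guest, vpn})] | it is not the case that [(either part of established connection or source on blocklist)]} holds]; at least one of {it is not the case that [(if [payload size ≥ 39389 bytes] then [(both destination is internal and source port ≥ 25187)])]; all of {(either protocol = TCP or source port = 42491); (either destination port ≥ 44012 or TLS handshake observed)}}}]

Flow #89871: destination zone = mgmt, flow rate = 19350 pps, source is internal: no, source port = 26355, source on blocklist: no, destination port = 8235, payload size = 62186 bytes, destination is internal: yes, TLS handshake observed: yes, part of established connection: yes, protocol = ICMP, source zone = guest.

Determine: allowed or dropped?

Allowed

Atomic conditions:
  source is internal: no → false
  flow rate > 6237 pps: 19350 > 6237 is true
  destination zone ∈ {corp, mgmt}: mgmt is in the set → true
  payload size between 53542 bytes and 64883 bytes: 62186 in [53542, 64883] is true
  NOT TLS handshake observed: yes → false
  source zone ∈ {corp, guest, vpn}: guest is in the set → true
  part of established connection: yes → true
  source on blocklist: no → false
  payload size ≥ 39389 bytes: 62186 ≥ 39389 is true
  destination is internal: yes → true
  source port ≥ 25187: 26355 ≥ 25187 is true
  protocol = TCP: ICMP == TCP is false
  source port = 42491: 26355 == 42491 is false
  destination port ≥ 44012: 8235 ≥ 44012 is false
  TLS handshake observed: yes → true
Combine:
[1.1.1.1.1] false → true (antecedent false ⇒ implication holds) = true
[1.1.1.1.2] true AND true = true
[1.1.1.1] exactly-one(true, true) = false
[1.1.1] NOT false = true
[1.1] NOT true = false
[1.2.1.1.1] false AND true = false
[1.2.1.1] NOT false = true
[1.2.1.2.1] true OR false = true
[1.2.1.2] NOT true = false
[1.2.1] exactly-one(true, false) = true
[1.2] NOT true = false
[1.3.1.1.2] true AND true = true
[1.3.1.1] true → true = true
[1.3.1] NOT true = false
[1.3.2.1] false OR false = false
[1.3.2.2] false OR true = true
[1.3.2] false AND true = false
[1.3] false OR false = false
[1] false OR false OR false = false
[root] NOT false = true
Overall: true → allowed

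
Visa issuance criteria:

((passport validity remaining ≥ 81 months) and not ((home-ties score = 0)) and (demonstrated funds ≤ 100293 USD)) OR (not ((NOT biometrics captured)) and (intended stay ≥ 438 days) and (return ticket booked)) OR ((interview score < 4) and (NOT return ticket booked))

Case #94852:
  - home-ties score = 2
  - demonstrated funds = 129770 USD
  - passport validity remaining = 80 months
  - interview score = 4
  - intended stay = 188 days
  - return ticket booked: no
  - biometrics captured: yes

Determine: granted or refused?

Refused

Atomic conditions:
  passport validity remaining ≥ 81 months: 80 ≥ 81 is false
  home-ties score = 0: 2 == 0 is false
  demonstrated funds ≤ 100293 USD: 129770 ≤ 100293 is false
  NOT biometrics captured: yes → false
  intended stay ≥ 438 days: 188 ≥ 438 is false
  return ticket booked: no → false
  interview score < 4: 4 < 4 is false
  NOT return ticket booked: no → true
Combine:
[1.2] NOT false = true
[1] false AND true AND false = false
[2.1] NOT false = true
[2] true AND false AND false = false
[3] false AND true = false
[root] false OR false OR false = false
Overall: false → refused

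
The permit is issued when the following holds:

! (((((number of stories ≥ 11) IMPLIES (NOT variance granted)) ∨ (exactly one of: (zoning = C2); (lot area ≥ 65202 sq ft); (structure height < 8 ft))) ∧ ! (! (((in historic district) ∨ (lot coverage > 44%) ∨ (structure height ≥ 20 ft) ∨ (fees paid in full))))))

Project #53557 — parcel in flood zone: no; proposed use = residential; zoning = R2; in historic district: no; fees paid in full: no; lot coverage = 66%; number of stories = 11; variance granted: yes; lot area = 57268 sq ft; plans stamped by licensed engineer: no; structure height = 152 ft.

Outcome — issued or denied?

Issued

Atomic conditions:
  number of stories ≥ 11: 11 ≥ 11 is true
  NOT variance granted: yes → false
  zoning = C2: R2 == C2 is false
  lot area ≥ 65202 sq ft: 57268 ≥ 65202 is false
  structure height < 8 ft: 152 < 8 is false
  in historic district: no → false
  lot coverage > 44%: 66 > 44 is true
  structure height ≥ 20 ft: 152 ≥ 20 is true
  fees paid in full: no → false
Combine:
[1.1.1] true → false = false
[1.1.2] exactly-one(false, false, false) = false
[1.1] false OR false = false
[1.2.1.1] false OR true OR true OR false = true
[1.2.1] NOT true = false
[1.2] NOT false = true
[1] false AND true = false
[root] NOT false = true
Overall: true → issued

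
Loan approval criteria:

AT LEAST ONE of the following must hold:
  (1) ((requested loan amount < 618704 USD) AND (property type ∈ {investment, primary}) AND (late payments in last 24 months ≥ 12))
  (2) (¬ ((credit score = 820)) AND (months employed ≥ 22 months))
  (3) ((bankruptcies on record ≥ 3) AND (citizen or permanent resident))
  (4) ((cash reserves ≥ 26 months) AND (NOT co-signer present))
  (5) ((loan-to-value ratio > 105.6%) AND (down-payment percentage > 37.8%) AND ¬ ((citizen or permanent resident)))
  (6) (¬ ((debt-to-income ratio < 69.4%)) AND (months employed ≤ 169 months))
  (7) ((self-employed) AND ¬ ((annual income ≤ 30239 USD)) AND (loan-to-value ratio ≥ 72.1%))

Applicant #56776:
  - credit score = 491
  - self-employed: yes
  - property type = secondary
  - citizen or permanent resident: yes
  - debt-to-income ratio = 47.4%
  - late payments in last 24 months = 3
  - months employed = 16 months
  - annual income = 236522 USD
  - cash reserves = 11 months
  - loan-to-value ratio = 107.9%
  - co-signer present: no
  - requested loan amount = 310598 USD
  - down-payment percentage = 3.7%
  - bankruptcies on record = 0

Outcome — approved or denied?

Approved

Atomic conditions:
  requested loan amount < 618704 USD: 310598 < 618704 is true
  property type ∈ {investment, primary}: secondary is not in the set → false
  late payments in last 24 months ≥ 12: 3 ≥ 12 is false
  credit score = 820: 491 == 820 is false
  months employed ≥ 22 months: 16 ≥ 22 is false
  bankruptcies on record ≥ 3: 0 ≥ 3 is false
  citizen or permanent resident: yes → true
  cash reserves ≥ 26 months: 11 ≥ 26 is false
  NOT co-signer present: no → true
  loan-to-value ratio > 105.6%: 107.9 > 105.6 is true
  down-payment percentage > 37.8%: 3.7 > 37.8 is false
  debt-to-income ratio < 69.4%: 47.4 < 69.4 is true
  months employed ≤ 169 months: 16 ≤ 169 is true
  self-employed: yes → true
  annual income ≤ 30239 USD: 236522 ≤ 30239 is false
  loan-to-value ratio ≥ 72.1%: 107.9 ≥ 72.1 is true
Combine:
[1] true AND false AND false = false
[2.1] NOT false = true
[2] true AND false = false
[3] false AND true = false
[4] false AND true = false
[5.3] NOT true = false
[5] true AND false AND false = false
[6.1] NOT true = false
[6] false AND true = false
[7.2] NOT false = true
[7] true AND true AND true = true
[root] false OR false OR false OR false OR false OR false OR true = true
Overall: true → approved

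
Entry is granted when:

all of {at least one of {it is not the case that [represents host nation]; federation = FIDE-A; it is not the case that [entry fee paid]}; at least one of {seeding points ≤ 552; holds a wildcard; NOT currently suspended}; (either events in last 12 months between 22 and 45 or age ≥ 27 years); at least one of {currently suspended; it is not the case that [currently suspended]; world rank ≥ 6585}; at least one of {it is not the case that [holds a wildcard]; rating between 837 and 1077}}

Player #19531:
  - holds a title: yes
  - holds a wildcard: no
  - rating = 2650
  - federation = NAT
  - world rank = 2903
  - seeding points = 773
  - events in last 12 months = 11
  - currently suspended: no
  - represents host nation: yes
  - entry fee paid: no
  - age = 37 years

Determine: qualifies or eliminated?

Qualifies

Atomic conditions:
  represents host nation: yes → true
  federation = FIDE-A: NAT == FIDE-A is false
  entry fee paid: no → false
  seeding points ≤ 552: 773 ≤ 552 is false
  holds a wildcard: no → false
  NOT currently suspended: no → true
  events in last 12 months between 22 and 45: 11 in [22, 45] is false
  age ≥ 27 years: 37 ≥ 27 is true
  currently suspended: no → false
  world rank ≥ 6585: 2903 ≥ 6585 is false
  rating between 837 and 1077: 2650 in [837, 1077] is false
Combine:
[1.1] NOT true = false
[1.3] NOT false = true
[1] false OR false OR true = true
[2] false OR false OR true = true
[3] false OR true = true
[4.2] NOT false = true
[4] false OR true OR false = true
[5.1] NOT false = true
[5] true OR false = true
[root] true AND true AND true AND true AND true = true
Overall: true → qualifies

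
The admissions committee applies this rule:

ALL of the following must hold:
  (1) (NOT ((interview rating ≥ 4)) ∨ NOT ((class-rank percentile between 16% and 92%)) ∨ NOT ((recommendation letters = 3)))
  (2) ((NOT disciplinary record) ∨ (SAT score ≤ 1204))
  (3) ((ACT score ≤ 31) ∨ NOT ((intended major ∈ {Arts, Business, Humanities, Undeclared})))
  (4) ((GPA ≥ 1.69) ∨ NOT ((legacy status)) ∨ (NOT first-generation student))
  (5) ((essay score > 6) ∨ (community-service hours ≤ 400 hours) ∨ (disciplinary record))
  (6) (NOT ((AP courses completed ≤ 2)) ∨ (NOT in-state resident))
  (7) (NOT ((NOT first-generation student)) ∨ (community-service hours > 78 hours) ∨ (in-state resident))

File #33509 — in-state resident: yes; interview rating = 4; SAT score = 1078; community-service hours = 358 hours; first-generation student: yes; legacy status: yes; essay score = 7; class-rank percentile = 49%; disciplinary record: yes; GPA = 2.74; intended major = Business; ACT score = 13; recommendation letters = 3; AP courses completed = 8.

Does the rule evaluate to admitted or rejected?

Atomic conditions:
  interview rating ≥ 4: 4 ≥ 4 is true
  class-rank percentile between 16% and 92%: 49 in [16, 92] is true
  recommendation letters = 3: 3 == 3 is true
  NOT disciplinary record: yes → false
  SAT score ≤ 1204: 1078 ≤ 1204 is true
  ACT score ≤ 31: 13 ≤ 31 is true
  intended major ∈ {Arts, Business, Humanities, Undeclared}: Business is in the set → true
  GPA ≥ 1.69: 2.74 ≥ 1.69 is true
  legacy status: yes → true
  NOT first-generation student: yes → false
  essay score > 6: 7 > 6 is true
  community-service hours ≤ 400 hours: 358 ≤ 400 is true
  disciplinary record: yes → true
  AP courses completed ≤ 2: 8 ≤ 2 is false
  NOT in-state resident: yes → false
  community-service hours > 78 hours: 358 > 78 is true
  in-state resident: yes → true
Combine:
[1.1] NOT true = false
[1.2] NOT true = false
[1.3] NOT true = false
[1] false OR false OR false = false
[2] false OR true = true
[3.2] NOT true = false
[3] true OR false = true
[4.2] NOT true = false
[4] true OR false OR false = true
[5] true OR true OR true = true
[6.1] NOT false = true
[6] true OR false = true
[7.1] NOT false = true
[7] true OR true OR true = true
[root] false AND true AND true AND true AND true AND true AND true = false
Overall: false → rejected

Rejected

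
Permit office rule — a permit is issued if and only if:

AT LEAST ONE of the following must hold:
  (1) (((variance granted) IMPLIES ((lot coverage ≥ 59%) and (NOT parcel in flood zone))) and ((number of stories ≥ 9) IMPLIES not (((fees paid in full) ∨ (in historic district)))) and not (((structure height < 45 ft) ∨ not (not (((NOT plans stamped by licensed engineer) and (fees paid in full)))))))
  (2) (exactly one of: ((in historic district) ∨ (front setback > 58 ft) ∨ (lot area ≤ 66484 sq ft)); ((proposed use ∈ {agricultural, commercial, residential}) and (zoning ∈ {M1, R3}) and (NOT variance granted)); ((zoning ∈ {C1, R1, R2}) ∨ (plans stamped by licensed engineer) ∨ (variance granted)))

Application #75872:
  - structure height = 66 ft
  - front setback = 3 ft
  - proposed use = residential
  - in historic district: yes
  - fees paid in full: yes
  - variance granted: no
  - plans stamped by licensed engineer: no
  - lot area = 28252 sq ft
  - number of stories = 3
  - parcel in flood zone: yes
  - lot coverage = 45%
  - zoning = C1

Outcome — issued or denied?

Denied

Atomic conditions:
  variance granted: no → false
  lot coverage ≥ 59%: 45 ≥ 59 is false
  NOT parcel in flood zone: yes → false
  number of stories ≥ 9: 3 ≥ 9 is false
  fees paid in full: yes → true
  in historic district: yes → true
  structure height < 45 ft: 66 < 45 is false
  NOT plans stamped by licensed engineer: no → true
  front setback > 58 ft: 3 > 58 is false
  lot area ≤ 66484 sq ft: 28252 ≤ 66484 is true
  proposed use ∈ {agricultural, commercial, residential}: residential is in the set → true
  zoning ∈ {M1, R3}: C1 is not in the set → false
  NOT variance granted: no → true
  zoning ∈ {C1, R1, R2}: C1 is in the set → true
  plans stamped by licensed engineer: no → false
Combine:
[1.1.2] false AND false = false
[1.1] false → false (antecedent false ⇒ implication holds) = true
[1.2.2.1] true OR true = true
[1.2.2] NOT true = false
[1.2] false → false (antecedent false ⇒ implication holds) = true
[1.3.1.2.1.1] true AND true = true
[1.3.1.2.1] NOT true = false
[1.3.1.2] NOT false = true
[1.3.1] false OR true = true
[1.3] NOT true = false
[1] true AND true AND false = false
[2.1] true OR false OR true = true
[2.2] true AND false AND true = false
[2.3] true OR false OR false = true
[2] exactly-one(true, false, true) = false
[root] false OR false = false
Overall: false → denied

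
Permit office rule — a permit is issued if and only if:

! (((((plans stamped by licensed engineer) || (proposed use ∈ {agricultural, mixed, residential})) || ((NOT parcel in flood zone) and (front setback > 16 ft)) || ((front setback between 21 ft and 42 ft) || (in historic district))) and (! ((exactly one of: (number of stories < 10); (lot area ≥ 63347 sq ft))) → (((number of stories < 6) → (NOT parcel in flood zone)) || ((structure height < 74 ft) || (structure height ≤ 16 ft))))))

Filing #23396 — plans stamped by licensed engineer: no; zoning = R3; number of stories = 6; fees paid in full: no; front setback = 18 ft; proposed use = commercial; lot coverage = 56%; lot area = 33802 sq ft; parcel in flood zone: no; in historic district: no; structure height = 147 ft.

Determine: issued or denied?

Denied

Atomic conditions:
  plans stamped by licensed engineer: no → false
  proposed use ∈ {agricultural, mixed, residential}: commercial is not in the set → false
  NOT parcel in flood zone: no → true
  front setback > 16 ft: 18 > 16 is true
  front setback between 21 ft and 42 ft: 18 in [21, 42] is false
  in historic district: no → false
  number of stories < 10: 6 < 10 is true
  lot area ≥ 63347 sq ft: 33802 ≥ 63347 is false
  number of stories < 6: 6 < 6 is false
  structure height < 74 ft: 147 < 74 is false
  structure height ≤ 16 ft: 147 ≤ 16 is false
Combine:
[1.1.1] false OR false = false
[1.1.2] true AND true = true
[1.1.3] false OR false = false
[1.1] false OR true OR false = true
[1.2.1.1] exactly-one(true, false) = true
[1.2.1] NOT true = false
[1.2.2.1] false → true (antecedent false ⇒ implication holds) = true
[1.2.2.2] false OR false = false
[1.2.2] true OR false = true
[1.2] false → true (antecedent false ⇒ implication holds) = true
[1] true AND true = true
[root] NOT true = false
Overall: false → denied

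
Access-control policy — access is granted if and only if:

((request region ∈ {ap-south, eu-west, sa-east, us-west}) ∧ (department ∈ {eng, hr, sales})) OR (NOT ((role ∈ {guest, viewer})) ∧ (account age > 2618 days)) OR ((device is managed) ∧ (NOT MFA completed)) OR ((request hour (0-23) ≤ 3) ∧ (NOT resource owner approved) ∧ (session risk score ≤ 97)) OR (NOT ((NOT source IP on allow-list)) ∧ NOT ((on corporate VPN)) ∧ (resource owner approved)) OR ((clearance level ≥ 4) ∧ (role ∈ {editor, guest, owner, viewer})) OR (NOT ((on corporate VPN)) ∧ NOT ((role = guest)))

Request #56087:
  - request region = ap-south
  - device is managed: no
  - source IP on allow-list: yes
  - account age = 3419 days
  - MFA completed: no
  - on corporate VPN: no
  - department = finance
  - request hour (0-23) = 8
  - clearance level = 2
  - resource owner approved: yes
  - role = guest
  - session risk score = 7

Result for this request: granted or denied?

Granted

Atomic conditions:
  request region ∈ {ap-south, eu-west, sa-east, us-west}: ap-south is in the set → true
  department ∈ {eng, hr, sales}: finance is not in the set → false
  role ∈ {guest, viewer}: guest is in the set → true
  account age > 2618 days: 3419 > 2618 is true
  device is managed: no → false
  NOT MFA completed: no → true
  request hour (0-23) ≤ 3: 8 ≤ 3 is false
  NOT resource owner approved: yes → false
  session risk score ≤ 97: 7 ≤ 97 is true
  NOT source IP on allow-list: yes → false
  on corporate VPN: no → false
  resource owner approved: yes → true
  clearance level ≥ 4: 2 ≥ 4 is false
  role ∈ {editor, guest, owner, viewer}: guest is in the set → true
  role = guest: guest == guest is true
Combine:
[1] true AND false = false
[2.1] NOT true = false
[2] false AND true = false
[3] false AND true = false
[4] false AND false AND true = false
[5.1] NOT false = true
[5.2] NOT false = true
[5] true AND true AND true = true
[6] false AND true = false
[7.1] NOT false = true
[7.2] NOT true = false
[7] true AND false = false
[root] false OR false OR false OR false OR true OR false OR false = true
Overall: true → granted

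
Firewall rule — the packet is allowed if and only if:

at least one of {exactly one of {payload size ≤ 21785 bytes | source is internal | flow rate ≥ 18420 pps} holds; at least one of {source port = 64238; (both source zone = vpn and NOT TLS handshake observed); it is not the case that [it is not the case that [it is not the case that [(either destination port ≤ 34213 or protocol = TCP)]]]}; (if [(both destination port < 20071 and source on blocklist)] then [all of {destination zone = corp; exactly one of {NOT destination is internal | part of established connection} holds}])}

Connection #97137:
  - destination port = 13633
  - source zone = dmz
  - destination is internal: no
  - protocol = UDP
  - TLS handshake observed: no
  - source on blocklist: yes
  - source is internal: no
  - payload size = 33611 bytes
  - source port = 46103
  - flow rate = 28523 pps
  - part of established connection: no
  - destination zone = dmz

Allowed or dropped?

Allowed

Atomic conditions:
  payload size ≤ 21785 bytes: 33611 ≤ 21785 is false
  source is internal: no → false
  flow rate ≥ 18420 pps: 28523 ≥ 18420 is true
  source port = 64238: 46103 == 64238 is false
  source zone = vpn: dmz == vpn is false
  NOT TLS handshake observed: no → true
  destination port ≤ 34213: 13633 ≤ 34213 is true
  protocol = TCP: UDP == TCP is false
  destination port < 20071: 13633 < 20071 is true
  source on blocklist: yes → true
  destination zone = corp: dmz == corp is false
  NOT destination is internal: no → true
  part of established connection: no → false
Combine:
[1] exactly-one(false, false, true) = true
[2.2] false AND true = false
[2.3.1.1.1] true OR false = true
[2.3.1.1] NOT true = false
[2.3.1] NOT false = true
[2.3] NOT true = false
[2] false OR false OR false = false
[3.1] true AND true = true
[3.2.2] exactly-one(true, false) = true
[3.2] false AND true = false
[3] true → false = false
[root] true OR false OR false = true
Overall: true → allowed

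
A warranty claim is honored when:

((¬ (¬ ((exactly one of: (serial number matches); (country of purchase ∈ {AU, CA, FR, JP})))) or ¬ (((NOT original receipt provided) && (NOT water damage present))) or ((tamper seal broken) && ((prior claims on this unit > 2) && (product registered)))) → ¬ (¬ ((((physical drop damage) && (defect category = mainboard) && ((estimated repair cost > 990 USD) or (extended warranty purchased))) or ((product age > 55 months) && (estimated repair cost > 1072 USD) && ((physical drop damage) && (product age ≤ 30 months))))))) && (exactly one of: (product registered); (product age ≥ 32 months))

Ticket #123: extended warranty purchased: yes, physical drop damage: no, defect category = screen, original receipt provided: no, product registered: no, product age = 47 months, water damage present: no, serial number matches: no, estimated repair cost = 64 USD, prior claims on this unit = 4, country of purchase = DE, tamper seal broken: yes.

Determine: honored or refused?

Honored

Atomic conditions:
  serial number matches: no → false
  country of purchase ∈ {AU, CA, FR, JP}: DE is not in the set → false
  NOT original receipt provided: no → true
  NOT water damage present: no → true
  tamper seal broken: yes → true
  prior claims on this unit > 2: 4 > 2 is true
  product registered: no → false
  physical drop damage: no → false
  defect category = mainboard: screen == mainboard is false
  estimated repair cost > 990 USD: 64 > 990 is false
  extended warranty purchased: yes → true
  product age > 55 months: 47 > 55 is false
  estimated repair cost > 1072 USD: 64 > 1072 is false
  product age ≤ 30 months: 47 ≤ 30 is false
  product age ≥ 32 months: 47 ≥ 32 is true
Combine:
[1.1.1.1.1] exactly-one(false, false) = false
[1.1.1.1] NOT false = true
[1.1.1] NOT true = false
[1.1.2.1] true AND true = true
[1.1.2] NOT true = false
[1.1.3.2] true AND false = false
[1.1.3] true AND false = false
[1.1] false OR false OR false = false
[1.2.1.1.1.3] false OR true = true
[1.2.1.1.1] false AND false AND true = false
[1.2.1.1.2.3] false AND false = false
[1.2.1.1.2] false AND false AND false = false
[1.2.1.1] false OR false = false
[1.2.1] NOT false = true
[1.2] NOT true = false
[1] false → false (antecedent false ⇒ implication holds) = true
[2] exactly-one(false, true) = true
[root] true AND true = true
Overall: true → honored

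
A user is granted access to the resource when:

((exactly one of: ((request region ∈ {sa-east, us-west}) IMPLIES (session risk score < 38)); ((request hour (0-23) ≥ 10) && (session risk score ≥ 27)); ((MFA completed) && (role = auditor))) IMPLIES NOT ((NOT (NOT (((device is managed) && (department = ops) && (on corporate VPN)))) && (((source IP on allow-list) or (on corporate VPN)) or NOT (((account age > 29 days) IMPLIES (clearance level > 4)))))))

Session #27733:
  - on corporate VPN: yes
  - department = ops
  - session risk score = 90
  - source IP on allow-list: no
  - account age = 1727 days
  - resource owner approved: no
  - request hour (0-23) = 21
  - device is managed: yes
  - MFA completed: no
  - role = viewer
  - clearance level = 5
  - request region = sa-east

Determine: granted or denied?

Denied

Atomic conditions:
  request region ∈ {sa-east, us-west}: sa-east is in the set → true
  session risk score < 38: 90 < 38 is false
  request hour (0-23) ≥ 10: 21 ≥ 10 is true
  session risk score ≥ 27: 90 ≥ 27 is true
  MFA completed: no → false
  role = auditor: viewer == auditor is false
  device is managed: yes → true
  department = ops: ops == ops is true
  on corporate VPN: yes → true
  source IP on allow-list: no → false
  account age > 29 days: 1727 > 29 is true
  clearance level > 4: 5 > 4 is true
Combine:
[1.1] true → false = false
[1.2] true AND true = true
[1.3] false AND false = false
[1] exactly-one(false, true, false) = true
[2.1.1.1.1] true AND true AND true = true
[2.1.1.1] NOT true = false
[2.1.1] NOT false = true
[2.1.2.1] false OR true = true
[2.1.2.2.1] true → true = true
[2.1.2.2] NOT true = false
[2.1.2] true OR false = true
[2.1] true AND true = true
[2] NOT true = false
[root] true → false = false
Overall: false → denied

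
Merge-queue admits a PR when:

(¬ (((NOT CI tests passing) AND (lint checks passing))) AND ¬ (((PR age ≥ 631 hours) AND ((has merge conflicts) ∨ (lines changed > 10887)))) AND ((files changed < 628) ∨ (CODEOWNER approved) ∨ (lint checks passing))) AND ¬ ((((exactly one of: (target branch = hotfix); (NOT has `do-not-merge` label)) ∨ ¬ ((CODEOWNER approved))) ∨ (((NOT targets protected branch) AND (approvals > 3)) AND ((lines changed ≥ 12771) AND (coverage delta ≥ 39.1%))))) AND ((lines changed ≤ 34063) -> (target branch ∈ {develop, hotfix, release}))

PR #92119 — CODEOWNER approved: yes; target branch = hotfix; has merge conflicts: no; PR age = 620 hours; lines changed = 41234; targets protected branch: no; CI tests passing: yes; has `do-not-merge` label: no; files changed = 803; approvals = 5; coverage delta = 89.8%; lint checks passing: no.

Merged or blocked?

Blocked

Atomic conditions:
  NOT CI tests passing: yes → false
  lint checks passing: no → false
  PR age ≥ 631 hours: 620 ≥ 631 is false
  has merge conflicts: no → false
  lines changed > 10887: 41234 > 10887 is true
  files changed < 628: 803 < 628 is false
  CODEOWNER approved: yes → true
  target branch = hotfix: hotfix == hotfix is true
  NOT has `do-not-merge` label: no → true
  NOT targets protected branch: no → true
  approvals > 3: 5 > 3 is true
  lines changed ≥ 12771: 41234 ≥ 12771 is true
  coverage delta ≥ 39.1%: 89.8 ≥ 39.1 is true
  lines changed ≤ 34063: 41234 ≤ 34063 is false
  target branch ∈ {develop, hotfix, release}: hotfix is in the set → true
Combine:
[1.1.1] false AND false = false
[1.1] NOT false = true
[1.2.1.2] false OR true = true
[1.2.1] false AND true = false
[1.2] NOT false = true
[1.3] false OR true OR false = true
[1] true AND true AND true = true
[2.1.1.1] exactly-one(true, true) = false
[2.1.1.2] NOT true = false
[2.1.1] false OR false = false
[2.1.2.1] true AND true = true
[2.1.2.2] true AND true = true
[2.1.2] true AND true = true
[2.1] false OR true = true
[2] NOT true = false
[3] false → true (antecedent false ⇒ implication holds) = true
[root] true AND false AND true = false
Overall: false → blocked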